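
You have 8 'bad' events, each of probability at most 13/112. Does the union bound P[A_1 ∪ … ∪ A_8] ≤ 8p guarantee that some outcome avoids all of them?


Union bound: P[∪_{i=1}^{8} A_i] ≤ Σ_i P[A_i] ≤ 8·p = 8·(13/112) = 13/14.
Numerically: 13/14 ≈ 0.92857.
Is 13/14 < 1? YES.
Since P[∪ A_i] ≤ 13/14 < 1, the complement has P[∩ A_i^c] ≥ 1 − 13/14 = 1/14 > 0, so some outcome avoids every A_i.

8·p = 13/14 ≈ 0.92857; existence CERTIFIED by the union bound.


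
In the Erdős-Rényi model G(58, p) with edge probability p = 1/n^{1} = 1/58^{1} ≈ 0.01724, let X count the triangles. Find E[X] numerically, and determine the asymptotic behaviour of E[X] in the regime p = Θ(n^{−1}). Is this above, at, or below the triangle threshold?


Number of potential triangles: C(58, 3) = 30856.
Each occurs with probability p³ ≈ (0.01724)³ ≈ 5.125261e-06.
By linearity: E[X] = C(58, 3)·p³ ≈ 30856 · 5.125261e-06 ≈ 0.1581.
Here α = 1, so p = 1/n is exactly at the triangle threshold p ~ 1/n. Asymptotically E[X] → c³/6 = 1³/6 = 1/6 ≈ 0.1667, a bounded constant. In this regime the triangle count is asymptotically Poisson(c³/6).

E[X] ≈ 0.1581; in regime p = Θ(1/n^{1}) E[X] stays bounded (at the triangle threshold p ~ 1/n).


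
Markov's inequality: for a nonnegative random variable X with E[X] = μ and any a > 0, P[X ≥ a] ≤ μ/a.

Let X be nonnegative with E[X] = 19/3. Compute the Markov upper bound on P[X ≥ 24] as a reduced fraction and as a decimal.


μ = E[X] = 19/3, a = 24.
Markov: P[X ≥ 24] ≤ μ/a = (19/3)/24 = 19/72.
Numerically: ≈ 0.264.
(Since a = 24 > μ = 6.333, the bound 19/72 is < 1 and informative.)

P[X ≥ 24] ≤ 19/72 ≈ 0.264.


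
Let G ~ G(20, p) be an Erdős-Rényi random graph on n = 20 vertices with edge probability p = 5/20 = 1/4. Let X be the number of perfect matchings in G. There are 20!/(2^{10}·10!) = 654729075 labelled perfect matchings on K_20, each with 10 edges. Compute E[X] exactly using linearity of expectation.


K_20 has 20!/(2^{10}·10!) = 654729075 labelled perfect matchings.
For each such perfect matching H, let X_H = 1 if all 10 edges of H are present in G. Then P[X_H = 1] = p^{10} = (1/4)^{10} = 1/1048576.
Summing the indicators: E[X] = Σ_H E[X_H] = 654729075 · p^{10} = 654729075 · 1/1048576 = 654729075/1048576.
Numerically: E[X] ≈ 624.4.

E[X] = 654729075 · (1/4)^{10} = 654729075/1048576 ≈ 624.4.


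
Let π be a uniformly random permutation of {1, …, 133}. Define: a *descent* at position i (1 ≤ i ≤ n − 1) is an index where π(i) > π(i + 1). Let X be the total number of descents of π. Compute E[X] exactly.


Write X = Σ X_I over i = 1, …, 132, with X_I the indicator of one descent.
There are 132 indicators.
For each fixed i, the pair (π(i), π(i+1)) is a uniformly random ordered pair of distinct values from {1, …, 133}; by symmetry P[π(i) > π(i+1)] = 1/2.
By linearity: E[X] = 132 · (1/2) = (133 − 1) · (1/2) = 66 ≈ 66.00000.

E[X] = 66 = 66.00000.


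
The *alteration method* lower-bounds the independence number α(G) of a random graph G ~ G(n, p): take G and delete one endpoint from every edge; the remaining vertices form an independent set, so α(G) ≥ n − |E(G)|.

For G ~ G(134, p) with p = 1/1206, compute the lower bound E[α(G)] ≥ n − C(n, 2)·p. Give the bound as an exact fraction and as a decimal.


E[|E(G)|] = C(134, 2)·p = 8911 · (1/1206) = 133/18.
E[α(G)] ≥ n − E[|E(G)|] = 134 − 133/18 = 2279/18.
Numerically: ≈ 126.61111.
(This is only a lower bound; the true E[α(G)] may be larger.)

E[α(G)] ≥ 2279/18 ≈ 126.61111.


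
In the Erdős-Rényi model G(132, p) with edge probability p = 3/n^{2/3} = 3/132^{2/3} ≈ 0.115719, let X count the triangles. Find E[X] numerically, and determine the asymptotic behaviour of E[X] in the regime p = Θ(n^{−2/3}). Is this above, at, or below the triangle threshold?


Number of potential triangles: C(132, 3) = 374660.
Each occurs with probability p³ ≈ (0.115719)³ ≈ 1.54958678e-03.
By linearity: E[X] = C(132, 3)·p³ ≈ 374660 · 1.54958678e-03 ≈ 580.568182.
Since α = 2/3 < 1, p = c/n^{2/3} ≫ 1/n is above the triangle threshold p ~ 1/n. Asymptotically E[X] ~ (c³/6)·n^{3(1−α)} = (3³/6)·n^{1} → ∞; triangles are abundant w.h.p.

E[X] ≈ 580.568182; in regime p = Θ(1/n^{2/3}) E[X] diverges (above the triangle threshold p ~ 1/n).


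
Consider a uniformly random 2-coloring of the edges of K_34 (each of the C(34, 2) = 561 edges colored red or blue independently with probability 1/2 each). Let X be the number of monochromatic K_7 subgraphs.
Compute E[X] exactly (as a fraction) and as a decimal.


Let X = Σ_S X_S over the C(34, 7) = 5379616 subsets S of size 7, where X_S = 1 if the K_7 on S is monochromatic.
For a fixed S, the K_7 on S has C(7, 2) = 21 edges. P[all 21 edges red] = (1/2)^21, and likewise for blue, so P[monochromatic] = 2·(1/2)^21 = 2^{1 − 21} = 1/1048576.
By linearity: E[X] = C(34, 7) · 2^{1 − 21} = 5379616 · 1/1048576 = 168113/32768.
Numerically: E[X] ≈ 5.13040.

E[X] = C(34,7)·2^(1−C(7,2)) = 168113/32768 ≈ 5.13040.


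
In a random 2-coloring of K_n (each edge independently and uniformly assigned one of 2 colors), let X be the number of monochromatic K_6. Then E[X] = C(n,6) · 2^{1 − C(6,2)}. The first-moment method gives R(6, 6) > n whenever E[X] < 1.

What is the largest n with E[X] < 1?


We need C(n, 6) · 2^{1 − 15} < 1, i.e. C(n, 6) < 2^{15 − 1} = 16384.
Check values of n near the boundary:
  n = 11: C(11, 6) = 462; 462 < 16384? YES
  n = 12: C(12, 6) = 924; 924 < 16384? YES
  n = 13: C(13, 6) = 1716; 1716 < 16384? YES
  n = 14: C(14, 6) = 3003; 3003 < 16384? YES
  n = 15: C(15, 6) = 5005; 5005 < 16384? YES
  n = 16: C(16, 6) = 8008; 8008 < 16384? YES
  n = 17: C(17, 6) = 12376; 12376 < 16384? YES
  n = 18: C(18, 6) = 18564; 18564 < 16384? NO
The largest n with C(n, 6) < 16384 is n = 17 (where E[X] = 1547/2048 ≈ 0.75537). Hence R(6, 6) > 17, i.e. R(6, 6) ≥ 18.

Largest n = 17; hence R(6, 6) > 17.


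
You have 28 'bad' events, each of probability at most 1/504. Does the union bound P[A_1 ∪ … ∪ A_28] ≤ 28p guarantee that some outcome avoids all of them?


Union bound: P[∪_{i=1}^{28} A_i] ≤ Σ_i P[A_i] ≤ 28·p = 28·(1/504) = 1/18.
Numerically: 1/18 ≈ 0.05556.
Is 1/18 < 1? YES.
Since P[∪ A_i] ≤ 1/18 < 1, the complement has P[∩ A_i^c] ≥ 1 − 1/18 = 17/18 > 0, so some outcome avoids every A_i.

28·p = 1/18 ≈ 0.05556; existence CERTIFIED by the union bound.


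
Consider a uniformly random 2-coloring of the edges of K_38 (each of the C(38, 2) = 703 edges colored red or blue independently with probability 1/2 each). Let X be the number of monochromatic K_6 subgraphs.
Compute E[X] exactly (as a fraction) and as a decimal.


Let X = Σ_S X_S over the C(38, 6) = 2760681 subsets S of size 6, where X_S = 1 if the K_6 on S is monochromatic.
For a fixed S, the K_6 on S has C(6, 2) = 15 edges. P[all 15 edges red] = (1/2)^15, and likewise for blue, so P[monochromatic] = 2·(1/2)^15 = 2^{1 − 15} = 1/16384.
Summing: E[X] = C(38, 6) · 2^{1 − 15} = 2760681 · 1/16384 = 2760681/16384.
Numerically: E[X] ≈ 168.498596.

E[X] = C(38,6)·2^(1−C(6,2)) = 2760681/16384 ≈ 168.498596.


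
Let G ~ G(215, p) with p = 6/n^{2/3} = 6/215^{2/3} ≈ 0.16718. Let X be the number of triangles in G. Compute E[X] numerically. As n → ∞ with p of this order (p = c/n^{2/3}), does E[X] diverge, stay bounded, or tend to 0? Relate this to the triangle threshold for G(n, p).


Number of potential triangles: C(215, 3) = 1633355.
Each occurs with probability p³ ≈ (0.16718)³ ≈ 4.6727961e-03.
By linearity: E[X] = C(215, 3)·p³ ≈ 1633355 · 4.6727961e-03 ≈ 7632.33488.
Since α = 2/3 < 1, p = c/n^{2/3} ≫ 1/n is above the triangle threshold p ~ 1/n. Asymptotically E[X] ~ (c³/6)·n^{3(1−α)} = (6³/6)·n^{1} → ∞; triangles are abundant w.h.p.

E[X] ≈ 7632.33488; in regime p = Θ(1/n^{2/3}) E[X] diverges (above the triangle threshold p ~ 1/n).


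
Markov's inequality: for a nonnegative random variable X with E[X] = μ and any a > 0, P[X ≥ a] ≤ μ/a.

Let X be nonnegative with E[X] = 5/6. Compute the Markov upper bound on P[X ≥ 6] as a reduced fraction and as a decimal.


μ = E[X] = 5/6, a = 6.
Markov: P[X ≥ 6] ≤ μ/a = (5/6)/6 = 5/36.
Numerically: ≈ 0.138889.
(Since a = 6 > μ = 0.833333, the bound 5/36 is < 1 and informative.)

P[X ≥ 6] ≤ 5/36 ≈ 0.138889.


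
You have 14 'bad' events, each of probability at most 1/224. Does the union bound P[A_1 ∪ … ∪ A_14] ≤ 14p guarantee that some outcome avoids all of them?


Union bound: P[∪_{i=1}^{14} A_i] ≤ Σ_i P[A_i] ≤ 14·p = 14·(1/224) = 1/16.
Numerically: 1/16 ≈ 0.06250.
Is 1/16 < 1? YES.
Since P[∪ A_i] ≤ 1/16 < 1, the complement has P[∩ A_i^c] ≥ 1 − 1/16 = 15/16 > 0, so some outcome avoids every A_i.

14·p = 1/16 ≈ 0.06250; existence CERTIFIED by the union bound.


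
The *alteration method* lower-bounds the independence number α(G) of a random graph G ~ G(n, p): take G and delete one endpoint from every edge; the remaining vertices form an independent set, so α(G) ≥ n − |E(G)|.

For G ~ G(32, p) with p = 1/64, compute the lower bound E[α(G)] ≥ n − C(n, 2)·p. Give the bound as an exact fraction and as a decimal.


E[|E(G)|] = C(32, 2)·p = 496 · (1/64) = 31/4.
E[α(G)] ≥ n − E[|E(G)|] = 32 − 31/4 = 97/4.
Numerically: ≈ 24.2500.
(This is only a lower bound; the true E[α(G)] may be larger.)

E[α(G)] ≥ 97/4 ≈ 24.2500.


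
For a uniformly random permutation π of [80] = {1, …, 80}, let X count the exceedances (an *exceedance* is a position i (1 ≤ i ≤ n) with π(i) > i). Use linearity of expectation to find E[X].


Write X = Σ_{i=1}^{80} X_i, where X_i = 1_{π(i) > i}.
For each fixed i, π(i) is uniform over {1, …, 80} (marginal of a uniform permutation), so P[π(i) > i] = (n − i)/n. Summing: Σ_{i=1}^{80} (n − i)/n = (0 + 1 + … + 79)/80 = 80(80 − 1)/(2·80) = (80 − 1)/2.
Hence E[X] = Σ_{i=1}^{80} (80 − i)/80 = 79/2 ≈ 39.500000.

E[X] = 79/2 = 39.500000.


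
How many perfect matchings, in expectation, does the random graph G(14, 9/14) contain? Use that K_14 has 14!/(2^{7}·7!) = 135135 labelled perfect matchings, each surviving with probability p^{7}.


K_14 has 14!/(2^{7}·7!) = 135135 labelled perfect matchings.
For each such perfect matching H, let X_H = 1 if all 7 edges of H are present in G. Then P[X_H = 1] = p^{7} = (9/14)^{7} = 4782969/105413504.
By linearity: E[X] = Σ_H E[X_H] = 135135 · p^{7} = 135135 · 4782969/105413504 = 92335216545/15059072.
Numerically: E[X] ≈ 6131.53.

E[X] = 135135 · (9/14)^{7} = 92335216545/15059072 ≈ 6131.53.


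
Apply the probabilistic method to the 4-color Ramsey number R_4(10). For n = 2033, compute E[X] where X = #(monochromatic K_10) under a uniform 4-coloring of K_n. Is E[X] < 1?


E[X] = C(2033, 10) · 4^{1 − 45} = 325074373196988390113235240 · 4^{−44} = 325074373196988390113235240/309485009821345068724781056.
As a reduced fraction: E[X] = 40634296649623548764154405/38685626227668133590597632 ≈ 1.0504.
Is E[X] < 1? NO.
Since E[X] ≥ 1, the first-moment bound is inconclusive at n = 2033; it does NOT by itself certify R_4(10) > 2033.

E[X] = 40634296649623548764154405/38685626227668133590597632 ≈ 1.0504; E[X] ≥ 1; first-moment method inconclusive here.


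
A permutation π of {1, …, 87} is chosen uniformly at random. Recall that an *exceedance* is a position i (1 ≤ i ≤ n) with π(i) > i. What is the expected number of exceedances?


Write X = Σ_{i=1}^{87} X_i, where X_i = 1_{π(i) > i}.
For each fixed i, π(i) is uniform over {1, …, 87} (marginal of a uniform permutation), so P[π(i) > i] = (n − i)/n. Summing: Σ_{i=1}^{87} (n − i)/n = (0 + 1 + … + 86)/87 = 87(87 − 1)/(2·87) = (87 − 1)/2.
Hence E[X] = Σ_{i=1}^{87} (87 − i)/87 = 43 ≈ 43.000000.

E[X] = 43 = 43.000000.


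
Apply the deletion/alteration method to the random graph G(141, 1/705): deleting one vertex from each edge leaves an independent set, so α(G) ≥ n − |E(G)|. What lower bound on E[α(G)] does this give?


E[|E(G)|] = C(141, 2)·p = 9870 · (1/705) = 14.
E[α(G)] ≥ n − E[|E(G)|] = 141 − 14 = 127.
Numerically: ≈ 127.0000.
(This is only a lower bound; the true E[α(G)] may be larger.)

E[α(G)] ≥ 127 ≈ 127.0000.


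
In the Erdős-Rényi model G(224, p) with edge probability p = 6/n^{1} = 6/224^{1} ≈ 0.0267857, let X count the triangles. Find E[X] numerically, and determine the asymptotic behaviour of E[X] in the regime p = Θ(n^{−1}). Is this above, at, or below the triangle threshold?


Number of potential triangles: C(224, 3) = 1848224.
Each occurs with probability p³ ≈ (0.0267857)³ ≈ 1.92180667e-05.
By linearity: E[X] = C(224, 3)·p³ ≈ 1848224 · 1.92180667e-05 ≈ 35.519292.
Here α = 1, so p = 6/n is exactly at the triangle threshold p ~ 1/n. Asymptotically E[X] → c³/6 = 6³/6 = 36 ≈ 36.000000, a bounded constant. In this regime the triangle count is asymptotically Poisson(c³/6).

E[X] ≈ 35.519292; in regime p = Θ(1/n^{1}) E[X] stays bounded (at the triangle threshold p ~ 1/n).


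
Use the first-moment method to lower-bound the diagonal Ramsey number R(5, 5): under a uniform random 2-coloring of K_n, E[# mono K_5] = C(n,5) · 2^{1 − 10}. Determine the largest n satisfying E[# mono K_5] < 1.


We need C(n, 5) · 2^{1 − 10} < 1, i.e. C(n, 5) < 2^{10 − 1} = 512.
Check values of n near the boundary:
  n = 7: C(7, 5) = 21; 21 < 512? YES
  n = 8: C(8, 5) = 56; 56 < 512? YES
  n = 9: C(9, 5) = 126; 126 < 512? YES
  n = 10: C(10, 5) = 252; 252 < 512? YES
  n = 11: C(11, 5) = 462; 462 < 512? YES
  n = 12: C(12, 5) = 792; 792 < 512? NO
The largest n with C(n, 5) < 512 is n = 11 (where E[X] = 231/256 ≈ 0.9023438). Hence R(5, 5) > 11, i.e. R(5, 5) ≥ 12.

Largest n = 11; hence R(5, 5) > 11.


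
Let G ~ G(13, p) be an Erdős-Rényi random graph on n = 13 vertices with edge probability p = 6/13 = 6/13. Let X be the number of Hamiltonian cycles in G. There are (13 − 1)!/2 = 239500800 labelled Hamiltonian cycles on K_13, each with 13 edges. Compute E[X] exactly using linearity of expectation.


K_13 has (13 − 1)!/2 = 239500800 labelled Hamiltonian cycles.
For each such Hamiltonian cycle H, let X_H = 1 if all 13 edges of H are present in G. Then P[X_H = 1] = p^{13} = (6/13)^{13} = 13060694016/302875106592253.
By linearity: E[X] = Σ_H E[X_H] = 239500800 · p^{13} = 239500800 · 13060694016/302875106592253 = 3128046665387212800/302875106592253.
Numerically: E[X] ≈ 1.03e+04.

E[X] = 239500800 · (6/13)^{13} = 3128046665387212800/302875106592253 ≈ 1.03e+04.


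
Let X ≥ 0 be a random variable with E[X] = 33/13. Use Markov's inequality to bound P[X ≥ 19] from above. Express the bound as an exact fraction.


μ = E[X] = 33/13, a = 19.
Markov: P[X ≥ 19] ≤ μ/a = (33/13)/19 = 33/247.
Numerically: ≈ 0.13360.
(Since a = 19 > μ = 2.53846, the bound 33/247 is < 1 and informative.)

P[X ≥ 19] ≤ 33/247 ≈ 0.13360.


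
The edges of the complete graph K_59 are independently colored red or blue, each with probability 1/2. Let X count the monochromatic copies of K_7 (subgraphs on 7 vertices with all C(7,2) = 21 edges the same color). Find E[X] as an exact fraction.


Let X = Σ_S X_S over the C(59, 7) = 341149446 subsets S of size 7, where X_S = 1 if the K_7 on S is monochromatic.
For a fixed S, the K_7 on S has C(7, 2) = 21 edges. P[all 21 edges red] = (1/2)^21, and likewise for blue, so P[monochromatic] = 2·(1/2)^21 = 2^{1 − 21} = 1/1048576.
By linearity of expectation: E[X] = C(59, 7) · 2^{1 − 21} = 341149446 · 1/1048576 = 170574723/524288.
Numerically: E[X] ≈ 325.34546.

E[X] = C(59,7)·2^(1−C(7,2)) = 170574723/524288 ≈ 325.34546.


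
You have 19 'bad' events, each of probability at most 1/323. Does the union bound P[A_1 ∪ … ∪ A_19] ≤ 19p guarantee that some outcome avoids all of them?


Union bound: P[∪_{i=1}^{19} A_i] ≤ Σ_i P[A_i] ≤ 19·p = 19·(1/323) = 1/17.
Numerically: 1/17 ≈ 0.05882.
Is 1/17 < 1? YES.
Since P[∪ A_i] ≤ 1/17 < 1, the complement has P[∩ A_i^c] ≥ 1 − 1/17 = 16/17 > 0, so some outcome avoids every A_i.

19·p = 1/17 ≈ 0.05882; existence CERTIFIED by the union bound.


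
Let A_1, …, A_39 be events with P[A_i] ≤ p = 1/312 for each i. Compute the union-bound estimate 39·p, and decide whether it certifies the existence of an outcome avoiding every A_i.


Union bound: P[∪_{i=1}^{39} A_i] ≤ Σ_i P[A_i] ≤ 39·p = 39·(1/312) = 1/8.
Numerically: 1/8 ≈ 0.125000.
Is 1/8 < 1? YES.
Since P[∪ A_i] ≤ 1/8 < 1, the complement has P[∩ A_i^c] ≥ 1 − 1/8 = 7/8 > 0, so some outcome avoids every A_i.

39·p = 1/8 ≈ 0.125000; existence CERTIFIED by the union bound.


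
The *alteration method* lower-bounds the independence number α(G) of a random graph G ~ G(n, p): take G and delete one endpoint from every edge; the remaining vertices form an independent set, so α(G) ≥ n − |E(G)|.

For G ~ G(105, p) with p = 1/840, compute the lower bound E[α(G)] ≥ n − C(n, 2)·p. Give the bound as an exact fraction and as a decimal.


E[|E(G)|] = C(105, 2)·p = 5460 · (1/840) = 13/2.
E[α(G)] ≥ n − E[|E(G)|] = 105 − 13/2 = 197/2.
Numerically: ≈ 98.50000.
(This is only a lower bound; the true E[α(G)] may be larger.)

E[α(G)] ≥ 197/2 ≈ 98.50000.


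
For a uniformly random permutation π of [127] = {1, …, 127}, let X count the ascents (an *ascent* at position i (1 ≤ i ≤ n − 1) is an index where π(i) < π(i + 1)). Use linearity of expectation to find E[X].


Write X = Σ X_I over i = 1, …, 126, with X_I the indicator of one ascent.
There are 126 indicators.
For each fixed i, the pair (π(i), π(i+1)) is a uniformly random ordered pair of distinct values from {1, …, 127}; by symmetry P[π(i) < π(i+1)] = 1/2.
By linearity: E[X] = 126 · (1/2) = (127 − 1) · (1/2) = 63 ≈ 63.0000.

E[X] = 63 = 63.0000.


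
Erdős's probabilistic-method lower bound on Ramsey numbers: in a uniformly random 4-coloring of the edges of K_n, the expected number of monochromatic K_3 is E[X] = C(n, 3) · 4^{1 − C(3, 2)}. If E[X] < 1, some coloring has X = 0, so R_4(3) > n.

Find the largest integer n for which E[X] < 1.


We need C(n, 3) · 4^{1 − 3} < 1, i.e. C(n, 3) < 4^{3 − 1} = 16.
Check values of n near the boundary:
  n = 3: C(3, 3) = 1; 1 < 16? YES
  n = 4: C(4, 3) = 4; 4 < 16? YES
  n = 5: C(5, 3) = 10; 10 < 16? YES
  n = 6: C(6, 3) = 20; 20 < 16? NO
  n = 7: C(7, 3) = 35; 35 < 16? NO
  n = 8: C(8, 3) = 56; 56 < 16? NO
The largest n with C(n, 3) < 16 is n = 5 (where E[X] = 5/8 ≈ 0.62500). Hence R_4(3) > 5, i.e. R_4(3) ≥ 6.

Largest n = 5; hence R_4(3) > 5.


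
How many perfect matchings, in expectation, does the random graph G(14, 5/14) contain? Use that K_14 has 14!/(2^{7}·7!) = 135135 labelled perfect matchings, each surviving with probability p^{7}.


K_14 has 14!/(2^{7}·7!) = 135135 labelled perfect matchings.
For each such perfect matching H, let X_H = 1 if all 7 edges of H are present in G. Then P[X_H = 1] = p^{7} = (5/14)^{7} = 78125/105413504.
By linearity of expectation: E[X] = Σ_H E[X_H] = 135135 · p^{7} = 135135 · 78125/105413504 = 1508203125/15059072.
Numerically: E[X] ≈ 100.15.

E[X] = 135135 · (5/14)^{7} = 1508203125/15059072 ≈ 100.15.


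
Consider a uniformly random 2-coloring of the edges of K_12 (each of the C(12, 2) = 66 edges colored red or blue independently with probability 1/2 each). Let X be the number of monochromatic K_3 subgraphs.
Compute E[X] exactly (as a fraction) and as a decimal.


Let X = Σ_S X_S over the C(12, 3) = 220 subsets S of size 3, where X_S = 1 if the K_3 on S is monochromatic.
For a fixed S, the K_3 on S has C(3, 2) = 3 edges. P[all 3 edges red] = (1/2)^3, and likewise for blue, so P[monochromatic] = 2·(1/2)^3 = 2^{1 − 3} = 1/4.
By linearity: E[X] = C(12, 3) · 2^{1 − 3} = 220 · 1/4 = 55.
Numerically: E[X] ≈ 55.00000.

E[X] = C(12,3)·2^(1−C(3,2)) = 55 ≈ 55.00000.


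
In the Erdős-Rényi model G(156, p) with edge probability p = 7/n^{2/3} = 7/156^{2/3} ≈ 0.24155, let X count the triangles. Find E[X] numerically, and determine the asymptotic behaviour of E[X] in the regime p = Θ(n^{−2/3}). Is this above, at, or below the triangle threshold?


Number of potential triangles: C(156, 3) = 620620.
Each occurs with probability p³ ≈ (0.24155)³ ≈ 1.4094346e-02.
By linearity: E[X] = C(156, 3)·p³ ≈ 620620 · 1.4094346e-02 ≈ 8747.23291.
Since α = 2/3 < 1, p = c/n^{2/3} ≫ 1/n is above the triangle threshold p ~ 1/n. Asymptotically E[X] ~ (c³/6)·n^{3(1−α)} = (7³/6)·n^{1} → ∞; triangles are abundant w.h.p.

E[X] ≈ 8747.23291; in regime p = Θ(1/n^{2/3}) E[X] diverges (above the triangle threshold p ~ 1/n).


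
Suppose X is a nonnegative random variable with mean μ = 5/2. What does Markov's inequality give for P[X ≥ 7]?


μ = E[X] = 5/2, a = 7.
Markov: P[X ≥ 7] ≤ μ/a = (5/2)/7 = 5/14.
Numerically: ≈ 0.357.
(Since a = 7 > μ = 2.500, the bound 5/14 is < 1 and informative.)

P[X ≥ 7] ≤ 5/14 ≈ 0.357.


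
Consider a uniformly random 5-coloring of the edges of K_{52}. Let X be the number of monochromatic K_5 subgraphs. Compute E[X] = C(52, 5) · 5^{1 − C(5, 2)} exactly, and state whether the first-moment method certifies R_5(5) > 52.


E[X] = C(52, 5) · 5^{1 − 10} = 2598960 · 5^{−9} = 2598960/1953125.
As a reduced fraction: E[X] = 519792/390625 ≈ 1.33067.
Is E[X] < 1? NO.
Since E[X] ≥ 1, the first-moment bound is inconclusive at n = 52; it does NOT by itself certify R_5(5) > 52.

E[X] = 519792/390625 ≈ 1.33067; E[X] ≥ 1; first-moment method inconclusive here.


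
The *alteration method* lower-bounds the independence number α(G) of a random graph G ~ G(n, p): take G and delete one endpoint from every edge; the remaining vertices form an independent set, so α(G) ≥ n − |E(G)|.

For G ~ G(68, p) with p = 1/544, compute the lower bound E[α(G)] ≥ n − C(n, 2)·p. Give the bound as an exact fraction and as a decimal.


E[|E(G)|] = C(68, 2)·p = 2278 · (1/544) = 67/16.
E[α(G)] ≥ n − E[|E(G)|] = 68 − 67/16 = 1021/16.
Numerically: ≈ 63.812500.
(This is only a lower bound; the true E[α(G)] may be larger.)

E[α(G)] ≥ 1021/16 ≈ 63.812500.


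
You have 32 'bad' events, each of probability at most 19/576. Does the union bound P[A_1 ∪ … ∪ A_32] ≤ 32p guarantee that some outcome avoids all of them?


Union bound: P[∪_{i=1}^{32} A_i] ≤ Σ_i P[A_i] ≤ 32·p = 32·(19/576) = 19/18.
Numerically: 19/18 ≈ 1.056.
Is 19/18 < 1? NO.
Since the bound 19/18 is ≥ 1, the union bound is uninformative here; it does NOT by itself certify existence.

32·p = 19/18 ≈ 1.056; existence NOT certified by the union bound.


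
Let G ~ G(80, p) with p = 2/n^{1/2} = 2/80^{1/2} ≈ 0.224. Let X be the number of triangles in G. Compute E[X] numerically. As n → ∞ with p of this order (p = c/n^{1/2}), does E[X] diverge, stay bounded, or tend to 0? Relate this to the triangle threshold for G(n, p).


Number of potential triangles: C(80, 3) = 82160.
Each occurs with probability p³ ≈ (0.224)³ ≈ 1.11803e-02.
By linearity: E[X] = C(80, 3)·p³ ≈ 82160 · 1.11803e-02 ≈ 918.577.
Since α = 1/2 < 1, p = c/n^{1/2} ≫ 1/n is above the triangle threshold p ~ 1/n. Asymptotically E[X] ~ (c³/6)·n^{3(1−α)} = (2³/6)·n^{1.5} → ∞; triangles are abundant w.h.p.

E[X] ≈ 918.577; in regime p = Θ(1/n^{1/2}) E[X] diverges (above the triangle threshold p ~ 1/n).


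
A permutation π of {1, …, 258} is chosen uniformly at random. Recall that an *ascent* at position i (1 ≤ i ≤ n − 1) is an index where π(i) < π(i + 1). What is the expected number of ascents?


Write X = Σ X_I over i = 1, …, 257, with X_I the indicator of one ascent.
There are 257 indicators.
For each fixed i, the pair (π(i), π(i+1)) is a uniformly random ordered pair of distinct values from {1, …, 258}; by symmetry P[π(i) < π(i+1)] = 1/2.
By linearity: E[X] = 257 · (1/2) = (258 − 1) · (1/2) = 257/2 ≈ 128.5000.

E[X] = 257/2 = 128.5000.


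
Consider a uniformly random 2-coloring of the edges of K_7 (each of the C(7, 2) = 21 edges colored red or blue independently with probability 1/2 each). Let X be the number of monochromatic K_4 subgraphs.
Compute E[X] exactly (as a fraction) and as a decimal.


Let X = Σ_S X_S over the C(7, 4) = 35 subsets S of size 4, where X_S = 1 if the K_4 on S is monochromatic.
For a fixed S, the K_4 on S has C(4, 2) = 6 edges. P[all 6 edges red] = (1/2)^6, and likewise for blue, so P[monochromatic] = 2·(1/2)^6 = 2^{1 − 6} = 1/32.
By linearity of expectation: E[X] = C(7, 4) · 2^{1 − 6} = 35 · 1/32 = 35/32.
Numerically: E[X] ≈ 1.0938.

E[X] = C(7,4)·2^(1−C(4,2)) = 35/32 ≈ 1.0938.


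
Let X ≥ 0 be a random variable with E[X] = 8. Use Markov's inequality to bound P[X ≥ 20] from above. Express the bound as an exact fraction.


μ = E[X] = 8, a = 20.
Markov: P[X ≥ 20] ≤ μ/a = (8)/20 = 2/5.
Numerically: ≈ 0.40000.
(Since a = 20 > μ = 8.00000, the bound 2/5 is < 1 and informative.)

P[X ≥ 20] ≤ 2/5 ≈ 0.40000.


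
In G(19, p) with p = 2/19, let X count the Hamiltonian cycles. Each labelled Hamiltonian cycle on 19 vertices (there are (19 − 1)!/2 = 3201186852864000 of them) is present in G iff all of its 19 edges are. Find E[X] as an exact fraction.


K_19 has (19 − 1)!/2 = 3201186852864000 labelled Hamiltonian cycles.
For each such Hamiltonian cycle H, let X_H = 1 if all 19 edges of H are present in G. Then P[X_H = 1] = p^{19} = (2/19)^{19} = 524288/1978419655660313589123979.
Summing the indicators: E[X] = Σ_H E[X_H] = 3201186852864000 · p^{19} = 3201186852864000 · 524288/1978419655660313589123979 = 1678343852714360832000/1978419655660313589123979.
Numerically: E[X] ≈ 0.0008483.

E[X] = 3201186852864000 · (2/19)^{19} = 1678343852714360832000/1978419655660313589123979 ≈ 0.0008483.


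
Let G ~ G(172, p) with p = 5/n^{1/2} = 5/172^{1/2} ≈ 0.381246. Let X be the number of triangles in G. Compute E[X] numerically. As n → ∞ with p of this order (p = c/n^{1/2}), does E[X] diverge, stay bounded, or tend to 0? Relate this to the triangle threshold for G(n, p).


Number of potential triangles: C(172, 3) = 833340.
Each occurs with probability p³ ≈ (0.381246)³ ≈ 5.54137247e-02.
By linearity: E[X] = C(172, 3)·p³ ≈ 833340 · 5.54137247e-02 ≈ 46178.473329.
Since α = 1/2 < 1, p = c/n^{1/2} ≫ 1/n is above the triangle threshold p ~ 1/n. Asymptotically E[X] ~ (c³/6)·n^{3(1−α)} = (5³/6)·n^{1.5} → ∞; triangles are abundant w.h.p.

E[X] ≈ 46178.473329; in regime p = Θ(1/n^{1/2}) E[X] diverges (above the triangle threshold p ~ 1/n).


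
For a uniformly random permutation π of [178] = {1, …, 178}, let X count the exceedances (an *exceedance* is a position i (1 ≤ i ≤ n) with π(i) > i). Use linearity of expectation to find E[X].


Write X = Σ_{i=1}^{178} X_i, where X_i = 1_{π(i) > i}.
For each fixed i, π(i) is uniform over {1, …, 178} (marginal of a uniform permutation), so P[π(i) > i] = (n − i)/n. Summing: Σ_{i=1}^{178} (n − i)/n = (0 + 1 + … + 177)/178 = 178(178 − 1)/(2·178) = (178 − 1)/2.
Hence E[X] = Σ_{i=1}^{178} (178 − i)/178 = 177/2 ≈ 88.500.

E[X] = 177/2 = 88.500.


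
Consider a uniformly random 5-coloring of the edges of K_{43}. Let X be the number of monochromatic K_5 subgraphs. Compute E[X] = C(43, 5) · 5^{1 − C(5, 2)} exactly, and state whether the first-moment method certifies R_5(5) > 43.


E[X] = C(43, 5) · 5^{1 − 10} = 962598 · 5^{−9} = 962598/1953125.
As a reduced fraction: E[X] = 962598/1953125 ≈ 0.4929.
Is E[X] < 1? YES.
Since E[X] < 1, there exists a 5-coloring of K_{43} with no monochromatic K_5; hence R_5(5) > 43.

E[X] = 962598/1953125 ≈ 0.4929; E[X] < 1, so R_5(5) > 43.


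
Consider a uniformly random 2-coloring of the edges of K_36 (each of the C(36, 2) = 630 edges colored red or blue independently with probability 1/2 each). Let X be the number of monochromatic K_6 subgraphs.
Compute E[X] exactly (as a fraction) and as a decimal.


Let X = Σ_S X_S over the C(36, 6) = 1947792 subsets S of size 6, where X_S = 1 if the K_6 on S is monochromatic.
For a fixed S, the K_6 on S has C(6, 2) = 15 edges. P[all 15 edges red] = (1/2)^15, and likewise for blue, so P[monochromatic] = 2·(1/2)^15 = 2^{1 − 15} = 1/16384.
Summing: E[X] = C(36, 6) · 2^{1 − 15} = 1947792 · 1/16384 = 121737/1024.
Numerically: E[X] ≈ 118.88379.

E[X] = C(36,6)·2^(1−C(6,2)) = 121737/1024 ≈ 118.88379.


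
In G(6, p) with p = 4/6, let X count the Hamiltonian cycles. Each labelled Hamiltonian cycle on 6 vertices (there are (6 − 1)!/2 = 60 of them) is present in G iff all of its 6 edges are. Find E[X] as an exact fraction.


K_6 has (6 − 1)!/2 = 60 labelled Hamiltonian cycles.
For each such Hamiltonian cycle H, let X_H = 1 if all 6 edges of H are present in G. Then P[X_H = 1] = p^{6} = (2/3)^{6} = 64/729.
By linearity of expectation: E[X] = Σ_H E[X_H] = 60 · p^{6} = 60 · 64/729 = 1280/243.
Numerically: E[X] ≈ 5.267.

E[X] = 60 · (2/3)^{6} = 1280/243 ≈ 5.267.


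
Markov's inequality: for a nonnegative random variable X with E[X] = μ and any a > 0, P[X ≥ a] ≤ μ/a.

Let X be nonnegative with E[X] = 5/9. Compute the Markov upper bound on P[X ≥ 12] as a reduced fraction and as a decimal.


μ = E[X] = 5/9, a = 12.
Markov: P[X ≥ 12] ≤ μ/a = (5/9)/12 = 5/108.
Numerically: ≈ 0.04630.
(Since a = 12 > μ = 0.55556, the bound 5/108 is < 1 and informative.)

P[X ≥ 12] ≤ 5/108 ≈ 0.04630.


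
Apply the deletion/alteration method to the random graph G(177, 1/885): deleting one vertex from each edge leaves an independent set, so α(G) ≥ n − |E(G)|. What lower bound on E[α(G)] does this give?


E[|E(G)|] = C(177, 2)·p = 15576 · (1/885) = 88/5.
E[α(G)] ≥ n − E[|E(G)|] = 177 − 88/5 = 797/5.
Numerically: ≈ 159.400000.
(This is only a lower bound; the true E[α(G)] may be larger.)

E[α(G)] ≥ 797/5 ≈ 159.400000.


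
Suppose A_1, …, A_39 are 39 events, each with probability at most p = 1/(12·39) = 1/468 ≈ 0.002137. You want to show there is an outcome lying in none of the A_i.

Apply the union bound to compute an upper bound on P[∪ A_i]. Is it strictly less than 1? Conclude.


Union bound: P[∪_{i=1}^{39} A_i] ≤ Σ_i P[A_i] ≤ 39·p = 39·(1/468) = 1/12.
Numerically: 1/12 ≈ 0.083333.
Is 1/12 < 1? YES.
Since P[∪ A_i] ≤ 1/12 < 1, the complement has P[∩ A_i^c] ≥ 1 − 1/12 = 11/12 > 0, so some outcome avoids every A_i.

39·p = 1/12 ≈ 0.083333; existence CERTIFIED by the union bound.


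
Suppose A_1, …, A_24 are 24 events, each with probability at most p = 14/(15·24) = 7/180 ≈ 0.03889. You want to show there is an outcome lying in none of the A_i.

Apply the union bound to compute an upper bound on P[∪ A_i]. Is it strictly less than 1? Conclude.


Union bound: P[∪_{i=1}^{24} A_i] ≤ Σ_i P[A_i] ≤ 24·p = 24·(7/180) = 14/15.
Numerically: 14/15 ≈ 0.93333.
Is 14/15 < 1? YES.
Since P[∪ A_i] ≤ 14/15 < 1, the complement has P[∩ A_i^c] ≥ 1 − 14/15 = 1/15 > 0, so some outcome avoids every A_i.

24·p = 14/15 ≈ 0.93333; existence CERTIFIED by the union bound.


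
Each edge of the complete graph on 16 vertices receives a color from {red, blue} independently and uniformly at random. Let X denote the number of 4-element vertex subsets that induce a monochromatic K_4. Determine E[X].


Let X = Σ_S X_S over the C(16, 4) = 1820 subsets S of size 4, where X_S = 1 if the K_4 on S is monochromatic.
For a fixed S, the K_4 on S has C(4, 2) = 6 edges. P[all 6 edges red] = (1/2)^6, and likewise for blue, so P[monochromatic] = 2·(1/2)^6 = 2^{1 − 6} = 1/32.
By linearity: E[X] = C(16, 4) · 2^{1 − 6} = 1820 · 1/32 = 455/8.
Numerically: E[X] ≈ 56.8750.

E[X] = C(16,4)·2^(1−C(4,2)) = 455/8 ≈ 56.8750.


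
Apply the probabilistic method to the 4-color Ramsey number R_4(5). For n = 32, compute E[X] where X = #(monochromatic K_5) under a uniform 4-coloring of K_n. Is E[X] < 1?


E[X] = C(32, 5) · 4^{1 − 10} = 201376 · 4^{−9} = 201376/262144.
As a reduced fraction: E[X] = 6293/8192 ≈ 0.7682.
Is E[X] < 1? YES.
Since E[X] < 1, there exists a 4-coloring of K_{32} with no monochromatic K_5; hence R_4(5) > 32.

E[X] = 6293/8192 ≈ 0.7682; E[X] < 1, so R_4(5) > 32.


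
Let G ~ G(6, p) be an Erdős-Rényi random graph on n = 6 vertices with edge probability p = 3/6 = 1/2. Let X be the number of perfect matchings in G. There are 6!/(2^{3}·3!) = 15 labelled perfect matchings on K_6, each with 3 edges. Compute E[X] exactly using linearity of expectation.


K_6 has 6!/(2^{3}·3!) = 15 labelled perfect matchings.
For each such perfect matching H, let X_H = 1 if all 3 edges of H are present in G. Then P[X_H = 1] = p^{3} = (1/2)^{3} = 1/8.
By linearity: E[X] = Σ_H E[X_H] = 15 · p^{3} = 15 · 1/8 = 15/8.
Numerically: E[X] ≈ 1.875.

E[X] = 15 · (1/2)^{3} = 15/8 ≈ 1.875.


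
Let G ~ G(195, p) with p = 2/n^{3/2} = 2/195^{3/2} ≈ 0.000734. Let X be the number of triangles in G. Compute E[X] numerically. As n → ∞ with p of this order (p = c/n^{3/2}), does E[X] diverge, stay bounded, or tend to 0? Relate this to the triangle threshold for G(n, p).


Number of potential triangles: C(195, 3) = 1216865.
Each occurs with probability p³ ≈ (0.000734)³ ≈ 3.96218e-10.
By linearity: E[X] = C(195, 3)·p³ ≈ 1216865 · 3.96218e-10 ≈ 0.000.
Since α = 3/2 > 1, p = c/n^{3/2} = o(1/n) is below the triangle threshold p ~ 1/n. Asymptotically E[X] ~ (c³/6)·n^{3(1−α)} = (2³/6)·n^{-1.5} → 0, so by Markov's inequality G has no triangles w.h.p.

E[X] ≈ 0.000; in regime p = Θ(1/n^{3/2}) E[X] tends to 0 (below the triangle threshold p ~ 1/n).


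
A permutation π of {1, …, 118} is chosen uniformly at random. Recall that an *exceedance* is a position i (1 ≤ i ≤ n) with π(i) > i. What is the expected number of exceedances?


Write X = Σ_{i=1}^{118} X_i, where X_i = 1_{π(i) > i}.
For each fixed i, π(i) is uniform over {1, …, 118} (marginal of a uniform permutation), so P[π(i) > i] = (n − i)/n. Summing: Σ_{i=1}^{118} (n − i)/n = (0 + 1 + … + 117)/118 = 118(118 − 1)/(2·118) = (118 − 1)/2.
Hence E[X] = Σ_{i=1}^{118} (118 − i)/118 = 117/2 ≈ 58.5000.

E[X] = 117/2 = 58.5000.


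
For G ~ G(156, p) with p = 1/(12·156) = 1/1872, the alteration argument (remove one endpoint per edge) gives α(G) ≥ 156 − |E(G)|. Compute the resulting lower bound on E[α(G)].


E[|E(G)|] = C(156, 2)·p = 12090 · (1/1872) = 155/24.
E[α(G)] ≥ n − E[|E(G)|] = 156 − 155/24 = 3589/24.
Numerically: ≈ 149.5417.
(This is only a lower bound; the true E[α(G)] may be larger.)

E[α(G)] ≥ 3589/24 ≈ 149.5417.


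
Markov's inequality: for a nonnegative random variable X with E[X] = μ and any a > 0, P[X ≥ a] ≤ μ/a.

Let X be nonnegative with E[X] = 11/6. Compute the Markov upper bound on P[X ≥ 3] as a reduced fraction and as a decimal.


μ = E[X] = 11/6, a = 3.
Markov: P[X ≥ 3] ≤ μ/a = (11/6)/3 = 11/18.
Numerically: ≈ 0.611111.
(Since a = 3 > μ = 1.833333, the bound 11/18 is < 1 and informative.)

P[X ≥ 3] ≤ 11/18 ≈ 0.611111.


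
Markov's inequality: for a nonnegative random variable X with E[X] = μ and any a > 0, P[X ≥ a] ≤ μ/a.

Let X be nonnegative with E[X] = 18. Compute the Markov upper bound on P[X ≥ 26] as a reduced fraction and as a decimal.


μ = E[X] = 18, a = 26.
Markov: P[X ≥ 26] ≤ μ/a = (18)/26 = 9/13.
Numerically: ≈ 0.6923.
(Since a = 26 > μ = 18.0000, the bound 9/13 is < 1 and informative.)

P[X ≥ 26] ≤ 9/13 ≈ 0.6923.


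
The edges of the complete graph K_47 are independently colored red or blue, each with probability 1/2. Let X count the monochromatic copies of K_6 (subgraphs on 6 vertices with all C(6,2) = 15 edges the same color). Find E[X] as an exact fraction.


Let X = Σ_S X_S over the C(47, 6) = 10737573 subsets S of size 6, where X_S = 1 if the K_6 on S is monochromatic.
For a fixed S, the K_6 on S has C(6, 2) = 15 edges. P[all 15 edges red] = (1/2)^15, and likewise for blue, so P[monochromatic] = 2·(1/2)^15 = 2^{1 − 15} = 1/16384.
Summing: E[X] = C(47, 6) · 2^{1 − 15} = 10737573 · 1/16384 = 10737573/16384.
Numerically: E[X] ≈ 655.369446.

E[X] = C(47,6)·2^(1−C(6,2)) = 10737573/16384 ≈ 655.369446.


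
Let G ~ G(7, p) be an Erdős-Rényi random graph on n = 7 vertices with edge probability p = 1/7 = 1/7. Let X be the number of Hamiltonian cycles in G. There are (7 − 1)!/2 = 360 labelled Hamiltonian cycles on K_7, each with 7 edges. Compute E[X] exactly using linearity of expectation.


K_7 has (7 − 1)!/2 = 360 labelled Hamiltonian cycles.
For each such Hamiltonian cycle H, let X_H = 1 if all 7 edges of H are present in G. Then P[X_H = 1] = p^{7} = (1/7)^{7} = 1/823543.
By linearity of expectation: E[X] = Σ_H E[X_H] = 360 · p^{7} = 360 · 1/823543 = 360/823543.
Numerically: E[X] ≈ 0.000437.

E[X] = 360 · (1/7)^{7} = 360/823543 ≈ 0.000437.


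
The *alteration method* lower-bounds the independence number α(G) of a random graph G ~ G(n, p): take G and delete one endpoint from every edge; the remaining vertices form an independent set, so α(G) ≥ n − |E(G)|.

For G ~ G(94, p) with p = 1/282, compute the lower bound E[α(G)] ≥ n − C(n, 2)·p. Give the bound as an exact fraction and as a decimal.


E[|E(G)|] = C(94, 2)·p = 4371 · (1/282) = 31/2.
E[α(G)] ≥ n − E[|E(G)|] = 94 − 31/2 = 157/2.
Numerically: ≈ 78.50000.
(This is only a lower bound; the true E[α(G)] may be larger.)

E[α(G)] ≥ 157/2 ≈ 78.50000.


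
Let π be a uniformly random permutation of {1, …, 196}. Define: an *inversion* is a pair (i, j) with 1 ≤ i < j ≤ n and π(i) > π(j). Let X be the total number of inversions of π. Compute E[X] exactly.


Write X = Σ X_I over the C(196, 2) = 19110 pairs i < j, with X_I the indicator of one inversion.
There are 19110 indicators.
For each fixed pair i < j, the values π(i) and π(j) are two distinct elements of {1, …, 196} in uniformly random order; by symmetry P[π(i) > π(j)] = 1/2.
By linearity: E[X] = 19110 · (1/2) = C(196, 2) · (1/2) = 19110/2 = 9555 ≈ 9555.000.

E[X] = 9555 = 9555.000.


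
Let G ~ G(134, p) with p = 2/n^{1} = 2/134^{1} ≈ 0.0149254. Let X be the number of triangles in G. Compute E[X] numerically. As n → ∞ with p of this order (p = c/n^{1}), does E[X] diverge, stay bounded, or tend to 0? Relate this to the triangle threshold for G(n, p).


Number of potential triangles: C(134, 3) = 392084.
Each occurs with probability p³ ≈ (0.0149254)³ ≈ 3.32487706e-06.
By linearity: E[X] = C(134, 3)·p³ ≈ 392084 · 3.32487706e-06 ≈ 1.303631.
Here α = 1, so p = 2/n is exactly at the triangle threshold p ~ 1/n. Asymptotically E[X] → c³/6 = 2³/6 = 4/3 ≈ 1.333333, a bounded constant. In this regime the triangle count is asymptotically Poisson(c³/6).

E[X] ≈ 1.303631; in regime p = Θ(1/n^{1}) E[X] stays bounded (at the triangle threshold p ~ 1/n).


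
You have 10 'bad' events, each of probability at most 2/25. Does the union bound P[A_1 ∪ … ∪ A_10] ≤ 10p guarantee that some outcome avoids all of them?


Union bound: P[∪_{i=1}^{10} A_i] ≤ Σ_i P[A_i] ≤ 10·p = 10·(2/25) = 4/5.
Numerically: 4/5 ≈ 0.8000.
Is 4/5 < 1? YES.
Since P[∪ A_i] ≤ 4/5 < 1, the complement has P[∩ A_i^c] ≥ 1 − 4/5 = 1/5 > 0, so some outcome avoids every A_i.

10·p = 4/5 ≈ 0.8000; existence CERTIFIED by the union bound.


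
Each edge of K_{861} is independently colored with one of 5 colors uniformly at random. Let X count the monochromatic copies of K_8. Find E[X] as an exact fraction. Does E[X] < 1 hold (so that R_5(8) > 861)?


E[X] = C(861, 8) · 5^{1 − 28} = 7250034996615275865 · 5^{−27} = 7250034996615275865/7450580596923828125.
As a reduced fraction: E[X] = 1450006999323055173/1490116119384765625 ≈ 0.9731.
Is E[X] < 1? YES.
Since E[X] < 1, there exists a 5-coloring of K_{861} with no monochromatic K_8; hence R_5(8) > 861.

E[X] = 1450006999323055173/1490116119384765625 ≈ 0.9731; E[X] < 1, so R_5(8) > 861.
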